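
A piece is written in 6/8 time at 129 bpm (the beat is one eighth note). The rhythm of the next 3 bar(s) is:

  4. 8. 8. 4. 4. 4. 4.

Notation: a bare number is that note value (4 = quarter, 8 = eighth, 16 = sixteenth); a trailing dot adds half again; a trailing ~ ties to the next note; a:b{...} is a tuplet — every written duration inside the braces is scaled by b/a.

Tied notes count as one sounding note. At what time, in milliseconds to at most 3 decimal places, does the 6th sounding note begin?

note 6 onset = 12b = 5581.395ms

1. 0.0ms @ 0 + 1395.349ms (3)
2. 1395.349ms @ 3 + 697.674ms (3/2)
3. 2093.023ms @ 9/2 + 697.674ms (3/2)
4. 2790.698ms @ 6 + 1395.349ms (3)
5. 4186.047ms @ 9 + 1395.349ms (3)
6. 5581.395ms @ 12 + 1395.349ms (3)
7. 6976.744ms @ 15 + 1395.349ms (3)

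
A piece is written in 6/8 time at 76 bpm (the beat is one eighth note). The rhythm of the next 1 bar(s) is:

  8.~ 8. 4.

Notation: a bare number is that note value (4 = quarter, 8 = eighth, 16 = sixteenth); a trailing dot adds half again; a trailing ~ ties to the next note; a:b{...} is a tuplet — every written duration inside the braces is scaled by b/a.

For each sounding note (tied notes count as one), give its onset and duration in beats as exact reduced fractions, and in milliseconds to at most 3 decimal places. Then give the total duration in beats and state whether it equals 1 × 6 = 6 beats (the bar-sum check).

1) 0.0ms=0b +2368.421ms=3b
2) 2368.421ms=3b +2368.421ms=3b
Σ=6b of 6 (76bpm 6/8) — PASS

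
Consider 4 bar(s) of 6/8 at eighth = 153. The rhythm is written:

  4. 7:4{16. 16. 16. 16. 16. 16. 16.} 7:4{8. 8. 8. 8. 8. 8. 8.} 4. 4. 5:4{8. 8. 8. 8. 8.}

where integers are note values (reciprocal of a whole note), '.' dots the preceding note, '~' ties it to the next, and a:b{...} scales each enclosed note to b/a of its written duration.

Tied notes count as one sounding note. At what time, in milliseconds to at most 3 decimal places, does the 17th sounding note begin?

1. 0.0ms @ 0 + 1176.471ms (3)
2. 1176.471ms @ 3 + 168.067ms (3/7)
3. 1344.538ms @ 24/7 + 168.067ms (3/7)
4. 1512.605ms @ 27/7 + 168.067ms (3/7)
5. 1680.672ms @ 30/7 + 168.067ms (3/7)
6. 1848.739ms @ 33/7 + 168.067ms (3/7)
7. 2016.807ms @ 36/7 + 168.067ms (3/7)
8. 2184.874ms @ 39/7 + 168.067ms (3/7)
9. 2352.941ms @ 6 + 336.134ms (6/7)
10. 2689.076ms @ 48/7 + 336.134ms (6/7)
11. 3025.21ms @ 54/7 + 336.134ms (6/7)
12. 3361.345ms @ 60/7 + 336.134ms (6/7)
13. 3697.479ms @ 66/7 + 336.134ms (6/7)
14. 4033.613ms @ 72/7 + 336.134ms (6/7)
15. 4369.748ms @ 78/7 + 336.134ms (6/7)
16. 4705.882ms @ 12 + 1176.471ms (3)
17. 5882.353ms @ 15 + 1176.471ms (3)
18. 7058.824ms @ 18 + 470.588ms (6/5)
19. 7529.412ms @ 96/5 + 470.588ms (6/5)
20. 8000.0ms @ 102/5 + 470.588ms (6/5)
21. 8470.588ms @ 108/5 + 470.588ms (6/5)
22. 8941.176ms @ 114/5 + 470.588ms (6/5)

note 17 onset = 15b = 5882.353ms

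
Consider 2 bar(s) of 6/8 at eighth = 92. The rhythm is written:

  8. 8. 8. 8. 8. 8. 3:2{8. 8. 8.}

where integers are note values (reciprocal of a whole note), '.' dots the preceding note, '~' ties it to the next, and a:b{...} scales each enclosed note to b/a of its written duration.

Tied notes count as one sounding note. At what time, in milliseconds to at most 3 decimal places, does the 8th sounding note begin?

1. 0.0ms @ 0 + 978.261ms (3/2)
2. 978.261ms @ 3/2 + 978.261ms (3/2)
3. 1956.522ms @ 3 + 978.261ms (3/2)
4. 2934.783ms @ 9/2 + 978.261ms (3/2)
5. 3913.043ms @ 6 + 978.261ms (3/2)
6. 4891.304ms @ 15/2 + 978.261ms (3/2)
7. 5869.565ms @ 9 + 652.174ms (1)
8. 6521.739ms @ 10 + 652.174ms (1)
9. 7173.913ms @ 11 + 652.174ms (1)

note 8 onset = 10b = 6521.739ms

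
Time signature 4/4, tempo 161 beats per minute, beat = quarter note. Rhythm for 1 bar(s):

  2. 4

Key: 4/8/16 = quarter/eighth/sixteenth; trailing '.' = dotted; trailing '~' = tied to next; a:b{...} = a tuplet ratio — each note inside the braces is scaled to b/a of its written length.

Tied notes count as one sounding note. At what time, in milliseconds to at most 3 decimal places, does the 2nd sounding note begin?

note 2 onset = 3b = 1118.012ms

1. 0.0ms @ 0 + 1118.012ms (3)
2. 1118.012ms @ 3 + 372.671ms (1)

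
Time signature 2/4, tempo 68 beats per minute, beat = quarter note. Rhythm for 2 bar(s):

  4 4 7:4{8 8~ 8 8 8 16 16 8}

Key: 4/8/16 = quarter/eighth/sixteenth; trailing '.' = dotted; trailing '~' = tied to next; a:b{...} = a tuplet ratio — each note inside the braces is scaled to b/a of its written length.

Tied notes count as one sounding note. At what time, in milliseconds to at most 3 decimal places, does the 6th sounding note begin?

note 6 onset = 22/7b = 2773.109ms

1. 0.0ms @ 0 + 882.353ms (1)
2. 882.353ms @ 1 + 882.353ms (1)
3. 1764.706ms @ 2 + 252.101ms (2/7)
4. 2016.807ms @ 16/7 + 504.202ms (4/7)
5. 2521.008ms @ 20/7 + 252.101ms (2/7)
6. 2773.109ms @ 22/7 + 252.101ms (2/7)
7. 3025.21ms @ 24/7 + 126.05ms (1/7)
8. 3151.261ms @ 25/7 + 126.05ms (1/7)
9. 3277.311ms @ 26/7 + 252.101ms (2/7)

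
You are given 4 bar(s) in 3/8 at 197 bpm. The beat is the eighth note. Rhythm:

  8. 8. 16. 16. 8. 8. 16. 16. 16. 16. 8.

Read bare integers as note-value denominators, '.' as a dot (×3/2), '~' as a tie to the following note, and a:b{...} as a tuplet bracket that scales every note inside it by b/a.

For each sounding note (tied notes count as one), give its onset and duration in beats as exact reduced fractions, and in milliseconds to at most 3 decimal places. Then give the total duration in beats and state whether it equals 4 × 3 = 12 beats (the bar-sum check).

1) 0.0ms=0b +456.853ms=3/2b
2) 456.853ms=3/2b +456.853ms=3/2b
3) 913.706ms=3b +228.426ms=3/4b
4) 1142.132ms=15/4b +228.426ms=3/4b
5) 1370.558ms=9/2b +456.853ms=3/2b
6) 1827.411ms=6b +456.853ms=3/2b
7) 2284.264ms=15/2b +228.426ms=3/4b
8) 2512.69ms=33/4b +228.426ms=3/4b
9) 2741.117ms=9b +228.426ms=3/4b
10) 2969.543ms=39/4b +228.426ms=3/4b
11) 3197.97ms=21/2b +456.853ms=3/2b
Σ=12b of 12 (197bpm 3/8) — PASS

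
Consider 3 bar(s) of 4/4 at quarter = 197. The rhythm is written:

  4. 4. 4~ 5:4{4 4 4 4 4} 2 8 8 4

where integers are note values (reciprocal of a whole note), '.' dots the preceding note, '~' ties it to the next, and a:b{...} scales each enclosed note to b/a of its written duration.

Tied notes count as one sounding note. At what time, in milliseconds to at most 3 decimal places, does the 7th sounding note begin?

1. 0.0ms @ 0 + 456.853ms (3/2)
2. 456.853ms @ 3/2 + 456.853ms (3/2)
3. 913.706ms @ 3 + 548.223ms (9/5)
4. 1461.929ms @ 24/5 + 243.655ms (4/5)
5. 1705.584ms @ 28/5 + 243.655ms (4/5)
6. 1949.239ms @ 32/5 + 243.655ms (4/5)
7. 2192.893ms @ 36/5 + 243.655ms (4/5)
8. 2436.548ms @ 8 + 609.137ms (2)
9. 3045.685ms @ 10 + 152.284ms (1/2)
10. 3197.97ms @ 21/2 + 152.284ms (1/2)
11. 3350.254ms @ 11 + 304.569ms (1)

note 7 onset = 36/5b = 2192.893ms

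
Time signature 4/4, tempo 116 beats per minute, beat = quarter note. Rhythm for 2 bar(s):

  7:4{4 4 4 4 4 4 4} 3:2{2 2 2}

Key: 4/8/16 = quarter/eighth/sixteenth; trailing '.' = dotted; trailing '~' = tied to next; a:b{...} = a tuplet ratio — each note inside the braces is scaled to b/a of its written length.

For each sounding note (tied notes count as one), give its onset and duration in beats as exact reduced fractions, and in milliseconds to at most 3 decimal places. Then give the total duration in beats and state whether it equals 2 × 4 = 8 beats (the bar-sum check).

1) 0.0ms=0b +295.567ms=4/7b
2) 295.567ms=4/7b +295.567ms=4/7b
3) 591.133ms=8/7b +295.567ms=4/7b
4) 886.7ms=12/7b +295.567ms=4/7b
5) 1182.266ms=16/7b +295.567ms=4/7b
6) 1477.833ms=20/7b +295.567ms=4/7b
7) 1773.399ms=24/7b +295.567ms=4/7b
8) 2068.966ms=4b +689.655ms=4/3b
9) 2758.621ms=16/3b +689.655ms=4/3b
10) 3448.276ms=20/3b +689.655ms=4/3b
Σ=8b of 8 (116bpm 4/4) — PASS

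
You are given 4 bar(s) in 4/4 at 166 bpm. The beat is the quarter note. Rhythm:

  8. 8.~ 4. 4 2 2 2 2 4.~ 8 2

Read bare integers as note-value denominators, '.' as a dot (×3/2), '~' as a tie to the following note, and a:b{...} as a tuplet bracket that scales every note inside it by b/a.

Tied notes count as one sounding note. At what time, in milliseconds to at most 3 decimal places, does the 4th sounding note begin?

note 4 onset = 4b = 1445.783ms

1. 0.0ms @ 0 + 271.084ms (3/4)
2. 271.084ms @ 3/4 + 813.253ms (9/4)
3. 1084.337ms @ 3 + 361.446ms (1)
4. 1445.783ms @ 4 + 722.892ms (2)
5. 2168.675ms @ 6 + 722.892ms (2)
6. 2891.566ms @ 8 + 722.892ms (2)
7. 3614.458ms @ 10 + 722.892ms (2)
8. 4337.349ms @ 12 + 722.892ms (2)
9. 5060.241ms @ 14 + 722.892ms (2)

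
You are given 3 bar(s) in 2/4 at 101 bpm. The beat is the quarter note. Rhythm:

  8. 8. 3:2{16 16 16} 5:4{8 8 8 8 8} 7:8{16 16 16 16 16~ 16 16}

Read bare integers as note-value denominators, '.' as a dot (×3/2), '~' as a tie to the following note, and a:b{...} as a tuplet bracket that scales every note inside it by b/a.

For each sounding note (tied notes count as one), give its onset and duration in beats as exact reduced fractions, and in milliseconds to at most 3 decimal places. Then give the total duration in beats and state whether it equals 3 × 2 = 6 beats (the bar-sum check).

1) 0.0ms=0b +445.545ms=3/4b
2) 445.545ms=3/4b +445.545ms=3/4b
3) 891.089ms=3/2b +99.01ms=1/6b
4) 990.099ms=5/3b +99.01ms=1/6b
5) 1089.109ms=11/6b +99.01ms=1/6b
6) 1188.119ms=2b +237.624ms=2/5b
7) 1425.743ms=12/5b +237.624ms=2/5b
8) 1663.366ms=14/5b +237.624ms=2/5b
9) 1900.99ms=16/5b +237.624ms=2/5b
10) 2138.614ms=18/5b +237.624ms=2/5b
11) 2376.238ms=4b +169.731ms=2/7b
12) 2545.969ms=30/7b +169.731ms=2/7b
13) 2715.7ms=32/7b +169.731ms=2/7b
14) 2885.431ms=34/7b +169.731ms=2/7b
15) 3055.163ms=36/7b +339.463ms=4/7b
16) 3394.625ms=40/7b +169.731ms=2/7b
Σ=6b of 6 (101bpm 2/4) — PASS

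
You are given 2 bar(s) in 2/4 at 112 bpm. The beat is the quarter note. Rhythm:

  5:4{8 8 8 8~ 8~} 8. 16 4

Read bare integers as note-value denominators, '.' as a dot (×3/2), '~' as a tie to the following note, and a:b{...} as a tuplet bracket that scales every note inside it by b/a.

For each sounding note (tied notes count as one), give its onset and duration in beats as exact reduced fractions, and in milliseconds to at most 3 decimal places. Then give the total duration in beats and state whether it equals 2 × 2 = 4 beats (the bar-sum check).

1) 0.0ms=0b +214.286ms=2/5b
2) 214.286ms=2/5b +214.286ms=2/5b
3) 428.571ms=4/5b +214.286ms=2/5b
4) 642.857ms=6/5b +830.357ms=31/20b
5) 1473.214ms=11/4b +133.929ms=1/4b
6) 1607.143ms=3b +535.714ms=1b
Σ=4b of 4 (112bpm 2/4) — PASS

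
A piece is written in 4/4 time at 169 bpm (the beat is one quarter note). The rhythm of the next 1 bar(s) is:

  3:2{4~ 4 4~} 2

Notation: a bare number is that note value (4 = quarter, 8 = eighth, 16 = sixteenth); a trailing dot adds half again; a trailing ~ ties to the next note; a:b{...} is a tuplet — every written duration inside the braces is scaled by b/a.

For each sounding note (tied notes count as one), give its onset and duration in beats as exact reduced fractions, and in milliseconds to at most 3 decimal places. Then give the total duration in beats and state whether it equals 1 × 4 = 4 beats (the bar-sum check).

1) 0.0ms=0b +473.373ms=4/3b
2) 473.373ms=4/3b +946.746ms=8/3b
Σ=4b of 4 (169bpm 4/4) — PASS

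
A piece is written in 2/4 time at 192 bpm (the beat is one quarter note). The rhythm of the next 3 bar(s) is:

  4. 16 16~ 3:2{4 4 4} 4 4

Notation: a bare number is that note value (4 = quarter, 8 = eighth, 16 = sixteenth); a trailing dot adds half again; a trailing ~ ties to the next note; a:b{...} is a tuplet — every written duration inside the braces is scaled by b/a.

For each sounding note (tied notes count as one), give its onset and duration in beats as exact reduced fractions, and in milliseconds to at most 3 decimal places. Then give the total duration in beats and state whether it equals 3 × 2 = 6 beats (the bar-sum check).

1) 0.0ms=0b +468.75ms=3/2b
2) 468.75ms=3/2b +78.125ms=1/4b
3) 546.875ms=7/4b +286.458ms=11/12b
4) 833.333ms=8/3b +208.333ms=2/3b
5) 1041.667ms=10/3b +208.333ms=2/3b
6) 1250.0ms=4b +312.5ms=1b
7) 1562.5ms=5b +312.5ms=1b
Σ=6b of 6 (192bpm 2/4) — PASS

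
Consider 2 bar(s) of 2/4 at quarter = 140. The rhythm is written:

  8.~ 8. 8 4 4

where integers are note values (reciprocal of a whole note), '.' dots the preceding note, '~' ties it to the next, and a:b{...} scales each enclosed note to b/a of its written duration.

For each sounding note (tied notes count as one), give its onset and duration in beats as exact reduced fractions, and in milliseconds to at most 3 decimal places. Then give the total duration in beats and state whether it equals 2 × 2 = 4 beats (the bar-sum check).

1) 0.0ms=0b +642.857ms=3/2b
2) 642.857ms=3/2b +214.286ms=1/2b
3) 857.143ms=2b +428.571ms=1b
4) 1285.714ms=3b +428.571ms=1b
Σ=4b of 4 (140bpm 2/4) — PASS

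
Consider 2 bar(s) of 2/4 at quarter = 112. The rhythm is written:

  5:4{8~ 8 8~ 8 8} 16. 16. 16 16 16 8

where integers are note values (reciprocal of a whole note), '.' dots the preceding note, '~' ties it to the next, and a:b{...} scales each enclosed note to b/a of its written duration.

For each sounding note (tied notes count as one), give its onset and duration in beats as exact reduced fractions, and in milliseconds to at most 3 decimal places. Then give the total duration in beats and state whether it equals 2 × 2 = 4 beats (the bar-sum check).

1) 0.0ms=0b +428.571ms=4/5b
2) 428.571ms=4/5b +428.571ms=4/5b
3) 857.143ms=8/5b +214.286ms=2/5b
4) 1071.429ms=2b +200.893ms=3/8b
5) 1272.321ms=19/8b +200.893ms=3/8b
6) 1473.214ms=11/4b +133.929ms=1/4b
7) 1607.143ms=3b +133.929ms=1/4b
8) 1741.071ms=13/4b +133.929ms=1/4b
9) 1875.0ms=7/2b +267.857ms=1/2b
Σ=4b of 4 (112bpm 2/4) — PASS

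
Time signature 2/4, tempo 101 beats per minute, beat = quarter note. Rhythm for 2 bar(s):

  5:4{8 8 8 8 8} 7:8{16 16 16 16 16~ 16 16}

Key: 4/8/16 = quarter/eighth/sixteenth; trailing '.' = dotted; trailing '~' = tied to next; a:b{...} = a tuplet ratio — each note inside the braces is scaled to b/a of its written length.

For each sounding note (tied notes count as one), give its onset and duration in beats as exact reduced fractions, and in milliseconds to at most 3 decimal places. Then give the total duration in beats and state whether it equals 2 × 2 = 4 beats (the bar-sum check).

1) 0.0ms=0b +237.624ms=2/5b
2) 237.624ms=2/5b +237.624ms=2/5b
3) 475.248ms=4/5b +237.624ms=2/5b
4) 712.871ms=6/5b +237.624ms=2/5b
5) 950.495ms=8/5b +237.624ms=2/5b
6) 1188.119ms=2b +169.731ms=2/7b
7) 1357.85ms=16/7b +169.731ms=2/7b
8) 1527.581ms=18/7b +169.731ms=2/7b
9) 1697.313ms=20/7b +169.731ms=2/7b
10) 1867.044ms=22/7b +339.463ms=4/7b
11) 2206.506ms=26/7b +169.731ms=2/7b
Σ=4b of 4 (101bpm 2/4) — PASS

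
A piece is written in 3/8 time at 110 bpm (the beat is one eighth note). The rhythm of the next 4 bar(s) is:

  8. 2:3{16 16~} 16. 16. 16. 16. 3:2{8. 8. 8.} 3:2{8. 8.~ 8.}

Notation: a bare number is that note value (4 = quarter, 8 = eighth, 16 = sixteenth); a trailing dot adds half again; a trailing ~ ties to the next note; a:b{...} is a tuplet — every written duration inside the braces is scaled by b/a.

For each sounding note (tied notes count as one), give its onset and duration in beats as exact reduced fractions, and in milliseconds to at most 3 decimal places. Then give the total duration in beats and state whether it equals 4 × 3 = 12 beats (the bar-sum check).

1) 0.0ms=0b +818.182ms=3/2b
2) 818.182ms=3/2b +409.091ms=3/4b
3) 1227.273ms=9/4b +818.182ms=3/2b
4) 2045.455ms=15/4b +409.091ms=3/4b
5) 2454.545ms=9/2b +409.091ms=3/4b
6) 2863.636ms=21/4b +409.091ms=3/4b
7) 3272.727ms=6b +545.455ms=1b
8) 3818.182ms=7b +545.455ms=1b
9) 4363.636ms=8b +545.455ms=1b
10) 4909.091ms=9b +545.455ms=1b
11) 5454.545ms=10b +1090.909ms=2b
Σ=12b of 12 (110bpm 3/8) — PASS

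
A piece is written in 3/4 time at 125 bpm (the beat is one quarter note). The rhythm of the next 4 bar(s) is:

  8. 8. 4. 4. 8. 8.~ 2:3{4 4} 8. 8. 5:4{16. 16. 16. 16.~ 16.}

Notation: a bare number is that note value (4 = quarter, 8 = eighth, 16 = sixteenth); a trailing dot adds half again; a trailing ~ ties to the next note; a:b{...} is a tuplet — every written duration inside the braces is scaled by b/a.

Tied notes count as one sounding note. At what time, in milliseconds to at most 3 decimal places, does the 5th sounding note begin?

note 5 onset = 9/2b = 2160.0ms

1. 0.0ms @ 0 + 360.0ms (3/4)
2. 360.0ms @ 3/4 + 360.0ms (3/4)
3. 720.0ms @ 3/2 + 720.0ms (3/2)
4. 1440.0ms @ 3 + 720.0ms (3/2)
5. 2160.0ms @ 9/2 + 360.0ms (3/4)
6. 2520.0ms @ 21/4 + 1080.0ms (9/4)
7. 3600.0ms @ 15/2 + 720.0ms (3/2)
8. 4320.0ms @ 9 + 360.0ms (3/4)
9. 4680.0ms @ 39/4 + 360.0ms (3/4)
10. 5040.0ms @ 21/2 + 144.0ms (3/10)
11. 5184.0ms @ 54/5 + 144.0ms (3/10)
12. 5328.0ms @ 111/10 + 144.0ms (3/10)
13. 5472.0ms @ 57/5 + 288.0ms (3/5)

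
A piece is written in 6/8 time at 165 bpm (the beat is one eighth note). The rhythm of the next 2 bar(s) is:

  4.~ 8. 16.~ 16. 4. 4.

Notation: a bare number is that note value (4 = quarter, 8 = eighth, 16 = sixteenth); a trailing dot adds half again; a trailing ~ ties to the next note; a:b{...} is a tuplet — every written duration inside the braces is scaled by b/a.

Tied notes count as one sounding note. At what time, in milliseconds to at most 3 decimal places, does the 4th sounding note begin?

1. 0.0ms @ 0 + 1636.364ms (9/2)
2. 1636.364ms @ 9/2 + 545.455ms (3/2)
3. 2181.818ms @ 6 + 1090.909ms (3)
4. 3272.727ms @ 9 + 1090.909ms (3)

note 4 onset = 9b = 3272.727ms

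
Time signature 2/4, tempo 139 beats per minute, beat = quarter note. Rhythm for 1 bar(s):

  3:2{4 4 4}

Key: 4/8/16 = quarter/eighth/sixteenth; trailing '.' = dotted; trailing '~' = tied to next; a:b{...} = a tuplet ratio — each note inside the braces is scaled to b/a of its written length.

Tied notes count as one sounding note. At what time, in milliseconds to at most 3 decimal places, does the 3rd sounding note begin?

1. 0.0ms @ 0 + 287.77ms (2/3)
2. 287.77ms @ 2/3 + 287.77ms (2/3)
3. 575.54ms @ 4/3 + 287.77ms (2/3)

note 3 onset = 4/3b = 575.54ms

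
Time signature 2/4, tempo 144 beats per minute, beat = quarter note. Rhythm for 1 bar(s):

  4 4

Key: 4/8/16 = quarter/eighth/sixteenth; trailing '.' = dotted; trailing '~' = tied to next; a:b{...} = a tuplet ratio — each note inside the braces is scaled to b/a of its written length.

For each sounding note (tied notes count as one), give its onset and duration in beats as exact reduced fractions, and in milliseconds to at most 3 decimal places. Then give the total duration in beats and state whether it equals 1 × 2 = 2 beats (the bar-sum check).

1) 0.0ms=0b +416.667ms=1b
2) 416.667ms=1b +416.667ms=1b
Σ=2b of 2 (144bpm 2/4) — PASS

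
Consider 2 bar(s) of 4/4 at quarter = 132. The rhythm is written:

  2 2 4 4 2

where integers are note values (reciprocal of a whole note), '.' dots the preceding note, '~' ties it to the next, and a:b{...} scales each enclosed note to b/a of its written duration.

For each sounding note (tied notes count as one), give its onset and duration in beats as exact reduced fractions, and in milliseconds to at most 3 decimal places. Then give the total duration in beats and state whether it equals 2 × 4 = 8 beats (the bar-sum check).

1) 0.0ms=0b +909.091ms=2b
2) 909.091ms=2b +909.091ms=2b
3) 1818.182ms=4b +454.545ms=1b
4) 2272.727ms=5b +454.545ms=1b
5) 2727.273ms=6b +909.091ms=2b
Σ=8b of 8 (132bpm 4/4) — PASS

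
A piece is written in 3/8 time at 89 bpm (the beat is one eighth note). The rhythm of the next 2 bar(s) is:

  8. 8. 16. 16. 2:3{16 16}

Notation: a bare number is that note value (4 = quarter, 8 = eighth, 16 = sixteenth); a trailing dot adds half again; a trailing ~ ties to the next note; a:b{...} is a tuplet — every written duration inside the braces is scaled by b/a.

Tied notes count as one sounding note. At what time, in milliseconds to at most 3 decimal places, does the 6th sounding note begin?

note 6 onset = 21/4b = 3539.326ms

1. 0.0ms @ 0 + 1011.236ms (3/2)
2. 1011.236ms @ 3/2 + 1011.236ms (3/2)
3. 2022.472ms @ 3 + 505.618ms (3/4)
4. 2528.09ms @ 15/4 + 505.618ms (3/4)
5. 3033.708ms @ 9/2 + 505.618ms (3/4)
6. 3539.326ms @ 21/4 + 505.618ms (3/4)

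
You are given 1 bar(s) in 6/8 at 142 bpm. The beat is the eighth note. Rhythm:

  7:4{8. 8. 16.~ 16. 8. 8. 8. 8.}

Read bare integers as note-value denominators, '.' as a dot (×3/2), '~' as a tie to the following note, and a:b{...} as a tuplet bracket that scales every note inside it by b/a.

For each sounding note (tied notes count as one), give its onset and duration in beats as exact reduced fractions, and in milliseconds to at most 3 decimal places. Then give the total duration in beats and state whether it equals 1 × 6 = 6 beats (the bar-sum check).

1) 0.0ms=0b +362.173ms=6/7b
2) 362.173ms=6/7b +362.173ms=6/7b
3) 724.346ms=12/7b +362.173ms=6/7b
4) 1086.519ms=18/7b +362.173ms=6/7b
5) 1448.692ms=24/7b +362.173ms=6/7b
6) 1810.865ms=30/7b +362.173ms=6/7b
7) 2173.038ms=36/7b +362.173ms=6/7b
Σ=6b of 6 (142bpm 6/8) — PASS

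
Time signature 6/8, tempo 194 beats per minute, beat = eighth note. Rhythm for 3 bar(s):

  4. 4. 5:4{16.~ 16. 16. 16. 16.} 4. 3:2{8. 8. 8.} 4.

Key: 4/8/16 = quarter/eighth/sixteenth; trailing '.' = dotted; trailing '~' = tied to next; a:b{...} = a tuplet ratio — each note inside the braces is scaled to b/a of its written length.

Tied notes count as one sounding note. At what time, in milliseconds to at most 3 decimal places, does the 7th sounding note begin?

note 7 onset = 9b = 2783.505ms

1. 0.0ms @ 0 + 927.835ms (3)
2. 927.835ms @ 3 + 927.835ms (3)
3. 1855.67ms @ 6 + 371.134ms (6/5)
4. 2226.804ms @ 36/5 + 185.567ms (3/5)
5. 2412.371ms @ 39/5 + 185.567ms (3/5)
6. 2597.938ms @ 42/5 + 185.567ms (3/5)
7. 2783.505ms @ 9 + 927.835ms (3)
8. 3711.34ms @ 12 + 309.278ms (1)
9. 4020.619ms @ 13 + 309.278ms (1)
10. 4329.897ms @ 14 + 309.278ms (1)
11. 4639.175ms @ 15 + 927.835ms (3)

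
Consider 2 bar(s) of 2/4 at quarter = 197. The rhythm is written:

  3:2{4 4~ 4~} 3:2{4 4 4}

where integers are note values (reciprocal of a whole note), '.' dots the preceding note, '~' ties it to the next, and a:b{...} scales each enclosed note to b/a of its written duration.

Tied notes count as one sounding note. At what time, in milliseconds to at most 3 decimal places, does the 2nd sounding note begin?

note 2 onset = 2/3b = 203.046ms

1. 0.0ms @ 0 + 203.046ms (2/3)
2. 203.046ms @ 2/3 + 609.137ms (2)
3. 812.183ms @ 8/3 + 203.046ms (2/3)
4. 1015.228ms @ 10/3 + 203.046ms (2/3)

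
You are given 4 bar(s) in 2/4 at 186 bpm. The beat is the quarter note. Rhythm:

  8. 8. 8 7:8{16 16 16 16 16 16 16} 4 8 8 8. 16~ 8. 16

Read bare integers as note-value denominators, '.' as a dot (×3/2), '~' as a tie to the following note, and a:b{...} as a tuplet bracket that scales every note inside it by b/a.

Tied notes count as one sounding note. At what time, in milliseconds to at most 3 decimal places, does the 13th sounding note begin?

note 13 onset = 11/2b = 1774.194ms

1. 0.0ms @ 0 + 241.935ms (3/4)
2. 241.935ms @ 3/4 + 241.935ms (3/4)
3. 483.871ms @ 3/2 + 161.29ms (1/2)
4. 645.161ms @ 2 + 92.166ms (2/7)
5. 737.327ms @ 16/7 + 92.166ms (2/7)
6. 829.493ms @ 18/7 + 92.166ms (2/7)
7. 921.659ms @ 20/7 + 92.166ms (2/7)
8. 1013.825ms @ 22/7 + 92.166ms (2/7)
9. 1105.991ms @ 24/7 + 92.166ms (2/7)
10. 1198.157ms @ 26/7 + 92.166ms (2/7)
11. 1290.323ms @ 4 + 322.581ms (1)
12. 1612.903ms @ 5 + 161.29ms (1/2)
13. 1774.194ms @ 11/2 + 161.29ms (1/2)
14. 1935.484ms @ 6 + 241.935ms (3/4)
15. 2177.419ms @ 27/4 + 322.581ms (1)
16. 2500.0ms @ 31/4 + 80.645ms (1/4)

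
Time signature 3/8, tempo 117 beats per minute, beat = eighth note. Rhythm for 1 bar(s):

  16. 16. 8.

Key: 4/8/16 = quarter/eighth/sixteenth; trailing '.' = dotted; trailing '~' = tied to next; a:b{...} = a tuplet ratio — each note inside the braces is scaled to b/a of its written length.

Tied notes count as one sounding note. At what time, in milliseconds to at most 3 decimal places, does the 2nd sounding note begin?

note 2 onset = 3/4b = 384.615ms

1. 0.0ms @ 0 + 384.615ms (3/4)
2. 384.615ms @ 3/4 + 384.615ms (3/4)
3. 769.231ms @ 3/2 + 769.231ms (3/2)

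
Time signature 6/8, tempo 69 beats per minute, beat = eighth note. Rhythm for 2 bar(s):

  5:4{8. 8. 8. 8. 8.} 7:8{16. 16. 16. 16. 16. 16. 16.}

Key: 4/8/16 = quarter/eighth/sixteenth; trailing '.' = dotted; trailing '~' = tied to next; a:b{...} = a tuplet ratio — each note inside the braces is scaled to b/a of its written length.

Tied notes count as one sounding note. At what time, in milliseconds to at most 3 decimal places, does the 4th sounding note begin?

1. 0.0ms @ 0 + 1043.478ms (6/5)
2. 1043.478ms @ 6/5 + 1043.478ms (6/5)
3. 2086.957ms @ 12/5 + 1043.478ms (6/5)
4. 3130.435ms @ 18/5 + 1043.478ms (6/5)
5. 4173.913ms @ 24/5 + 1043.478ms (6/5)
6. 5217.391ms @ 6 + 745.342ms (6/7)
7. 5962.733ms @ 48/7 + 745.342ms (6/7)
8. 6708.075ms @ 54/7 + 745.342ms (6/7)
9. 7453.416ms @ 60/7 + 745.342ms (6/7)
10. 8198.758ms @ 66/7 + 745.342ms (6/7)
11. 8944.099ms @ 72/7 + 745.342ms (6/7)
12. 9689.441ms @ 78/7 + 745.342ms (6/7)

note 4 onset = 18/5b = 3130.435ms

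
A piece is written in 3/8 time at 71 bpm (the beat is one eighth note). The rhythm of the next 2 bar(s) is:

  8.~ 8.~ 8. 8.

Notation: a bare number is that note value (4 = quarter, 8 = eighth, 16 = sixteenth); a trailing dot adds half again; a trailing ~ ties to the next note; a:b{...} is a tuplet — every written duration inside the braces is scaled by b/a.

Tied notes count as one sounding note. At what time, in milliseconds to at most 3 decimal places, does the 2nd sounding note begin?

1. 0.0ms @ 0 + 3802.817ms (9/2)
2. 3802.817ms @ 9/2 + 1267.606ms (3/2)

note 2 onset = 9/2b = 3802.817ms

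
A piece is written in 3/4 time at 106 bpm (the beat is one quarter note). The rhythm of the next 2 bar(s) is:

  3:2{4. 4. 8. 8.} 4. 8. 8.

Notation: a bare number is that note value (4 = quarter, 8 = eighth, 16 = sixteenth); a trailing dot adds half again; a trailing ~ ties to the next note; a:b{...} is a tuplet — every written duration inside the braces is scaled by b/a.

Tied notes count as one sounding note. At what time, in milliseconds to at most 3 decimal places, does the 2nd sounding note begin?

1. 0.0ms @ 0 + 566.038ms (1)
2. 566.038ms @ 1 + 566.038ms (1)
3. 1132.075ms @ 2 + 283.019ms (1/2)
4. 1415.094ms @ 5/2 + 283.019ms (1/2)
5. 1698.113ms @ 3 + 849.057ms (3/2)
6. 2547.17ms @ 9/2 + 424.528ms (3/4)
7. 2971.698ms @ 21/4 + 424.528ms (3/4)

note 2 onset = 1b = 566.038ms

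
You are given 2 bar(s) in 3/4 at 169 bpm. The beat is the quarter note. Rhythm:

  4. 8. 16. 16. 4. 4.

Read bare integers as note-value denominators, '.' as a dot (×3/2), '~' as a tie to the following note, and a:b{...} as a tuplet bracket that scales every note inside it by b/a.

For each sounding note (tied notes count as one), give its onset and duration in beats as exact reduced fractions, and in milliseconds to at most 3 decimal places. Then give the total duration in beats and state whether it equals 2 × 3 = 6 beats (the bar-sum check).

1) 0.0ms=0b +532.544ms=3/2b
2) 532.544ms=3/2b +266.272ms=3/4b
3) 798.817ms=9/4b +133.136ms=3/8b
4) 931.953ms=21/8b +133.136ms=3/8b
5) 1065.089ms=3b +532.544ms=3/2b
6) 1597.633ms=9/2b +532.544ms=3/2b
Σ=6b of 6 (169bpm 3/4) — PASS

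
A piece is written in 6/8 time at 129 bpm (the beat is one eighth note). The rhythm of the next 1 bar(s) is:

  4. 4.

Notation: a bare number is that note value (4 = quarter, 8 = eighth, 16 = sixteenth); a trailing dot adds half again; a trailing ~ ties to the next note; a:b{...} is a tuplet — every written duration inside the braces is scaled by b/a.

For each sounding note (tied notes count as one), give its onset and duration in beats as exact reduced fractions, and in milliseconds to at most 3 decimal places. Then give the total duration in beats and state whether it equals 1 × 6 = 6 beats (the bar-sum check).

1) 0.0ms=0b +1395.349ms=3b
2) 1395.349ms=3b +1395.349ms=3b
Σ=6b of 6 (129bpm 6/8) — PASS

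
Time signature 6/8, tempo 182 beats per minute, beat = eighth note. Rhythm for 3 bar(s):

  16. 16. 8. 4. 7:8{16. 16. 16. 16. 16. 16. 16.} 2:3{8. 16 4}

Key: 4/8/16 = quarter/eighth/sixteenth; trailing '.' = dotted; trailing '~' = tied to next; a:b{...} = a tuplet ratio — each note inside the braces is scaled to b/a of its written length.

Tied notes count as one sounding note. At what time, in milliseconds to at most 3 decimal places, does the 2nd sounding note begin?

1. 0.0ms @ 0 + 247.253ms (3/4)
2. 247.253ms @ 3/4 + 247.253ms (3/4)
3. 494.505ms @ 3/2 + 494.505ms (3/2)
4. 989.011ms @ 3 + 989.011ms (3)
5. 1978.022ms @ 6 + 282.575ms (6/7)
6. 2260.597ms @ 48/7 + 282.575ms (6/7)
7. 2543.171ms @ 54/7 + 282.575ms (6/7)
8. 2825.746ms @ 60/7 + 282.575ms (6/7)
9. 3108.32ms @ 66/7 + 282.575ms (6/7)
10. 3390.895ms @ 72/7 + 282.575ms (6/7)
11. 3673.469ms @ 78/7 + 282.575ms (6/7)
12. 3956.044ms @ 12 + 741.758ms (9/4)
13. 4697.802ms @ 57/4 + 247.253ms (3/4)
14. 4945.055ms @ 15 + 989.011ms (3)

note 2 onset = 3/4b = 247.253ms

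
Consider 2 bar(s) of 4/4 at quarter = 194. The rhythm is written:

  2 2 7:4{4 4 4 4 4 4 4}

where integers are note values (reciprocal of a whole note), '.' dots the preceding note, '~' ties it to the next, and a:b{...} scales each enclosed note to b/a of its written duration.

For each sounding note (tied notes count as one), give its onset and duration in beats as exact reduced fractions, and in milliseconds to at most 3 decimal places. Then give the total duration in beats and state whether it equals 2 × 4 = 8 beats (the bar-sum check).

1) 0.0ms=0b +618.557ms=2b
2) 618.557ms=2b +618.557ms=2b
3) 1237.113ms=4b +176.73ms=4/7b
4) 1413.844ms=32/7b +176.73ms=4/7b
5) 1590.574ms=36/7b +176.73ms=4/7b
6) 1767.305ms=40/7b +176.73ms=4/7b
7) 1944.035ms=44/7b +176.73ms=4/7b
8) 2120.766ms=48/7b +176.73ms=4/7b
9) 2297.496ms=52/7b +176.73ms=4/7b
Σ=8b of 8 (194bpm 4/4) — PASS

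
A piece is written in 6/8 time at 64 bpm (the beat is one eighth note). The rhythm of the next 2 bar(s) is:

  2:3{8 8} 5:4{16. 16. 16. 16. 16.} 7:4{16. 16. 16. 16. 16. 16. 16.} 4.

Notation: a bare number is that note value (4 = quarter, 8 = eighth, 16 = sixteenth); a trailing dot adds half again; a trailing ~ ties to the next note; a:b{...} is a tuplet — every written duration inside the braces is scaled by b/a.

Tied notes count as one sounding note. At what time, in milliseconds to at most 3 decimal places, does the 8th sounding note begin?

1. 0.0ms @ 0 + 1406.25ms (3/2)
2. 1406.25ms @ 3/2 + 1406.25ms (3/2)
3. 2812.5ms @ 3 + 562.5ms (3/5)
4. 3375.0ms @ 18/5 + 562.5ms (3/5)
5. 3937.5ms @ 21/5 + 562.5ms (3/5)
6. 4500.0ms @ 24/5 + 562.5ms (3/5)
7. 5062.5ms @ 27/5 + 562.5ms (3/5)
8. 5625.0ms @ 6 + 401.786ms (3/7)
9. 6026.786ms @ 45/7 + 401.786ms (3/7)
10. 6428.571ms @ 48/7 + 401.786ms (3/7)
11. 6830.357ms @ 51/7 + 401.786ms (3/7)
12. 7232.143ms @ 54/7 + 401.786ms (3/7)
13. 7633.929ms @ 57/7 + 401.786ms (3/7)
14. 8035.714ms @ 60/7 + 401.786ms (3/7)
15. 8437.5ms @ 9 + 2812.5ms (3)

note 8 onset = 6b = 5625.0ms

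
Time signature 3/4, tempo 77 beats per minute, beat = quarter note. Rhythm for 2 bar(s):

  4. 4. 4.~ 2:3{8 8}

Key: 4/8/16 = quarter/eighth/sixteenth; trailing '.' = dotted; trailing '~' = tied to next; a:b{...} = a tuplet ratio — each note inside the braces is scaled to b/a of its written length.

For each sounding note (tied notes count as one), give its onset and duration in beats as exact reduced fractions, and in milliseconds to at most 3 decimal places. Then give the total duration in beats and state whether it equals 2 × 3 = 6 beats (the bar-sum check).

1) 0.0ms=0b +1168.831ms=3/2b
2) 1168.831ms=3/2b +1168.831ms=3/2b
3) 2337.662ms=3b +1753.247ms=9/4b
4) 4090.909ms=21/4b +584.416ms=3/4b
Σ=6b of 6 (77bpm 3/4) — PASS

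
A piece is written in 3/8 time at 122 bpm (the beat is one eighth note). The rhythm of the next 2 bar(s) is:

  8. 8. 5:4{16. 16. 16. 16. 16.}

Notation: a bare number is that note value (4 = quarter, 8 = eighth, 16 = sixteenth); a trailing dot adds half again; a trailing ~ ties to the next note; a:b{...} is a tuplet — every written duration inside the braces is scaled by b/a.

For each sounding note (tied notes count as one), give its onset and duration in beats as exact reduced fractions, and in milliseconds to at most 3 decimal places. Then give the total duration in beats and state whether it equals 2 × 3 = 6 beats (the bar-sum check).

1) 0.0ms=0b +737.705ms=3/2b
2) 737.705ms=3/2b +737.705ms=3/2b
3) 1475.41ms=3b +295.082ms=3/5b
4) 1770.492ms=18/5b +295.082ms=3/5b
5) 2065.574ms=21/5b +295.082ms=3/5b
6) 2360.656ms=24/5b +295.082ms=3/5b
7) 2655.738ms=27/5b +295.082ms=3/5b
Σ=6b of 6 (122bpm 3/8) — PASS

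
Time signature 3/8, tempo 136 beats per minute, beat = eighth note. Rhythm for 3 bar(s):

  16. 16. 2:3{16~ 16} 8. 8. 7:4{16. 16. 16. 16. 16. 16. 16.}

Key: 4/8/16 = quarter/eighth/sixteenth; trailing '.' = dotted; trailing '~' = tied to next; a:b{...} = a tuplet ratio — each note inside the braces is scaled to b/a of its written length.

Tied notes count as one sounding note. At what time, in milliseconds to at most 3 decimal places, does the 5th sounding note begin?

1. 0.0ms @ 0 + 330.882ms (3/4)
2. 330.882ms @ 3/4 + 330.882ms (3/4)
3. 661.765ms @ 3/2 + 661.765ms (3/2)
4. 1323.529ms @ 3 + 661.765ms (3/2)
5. 1985.294ms @ 9/2 + 661.765ms (3/2)
6. 2647.059ms @ 6 + 189.076ms (3/7)
7. 2836.134ms @ 45/7 + 189.076ms (3/7)
8. 3025.21ms @ 48/7 + 189.076ms (3/7)
9. 3214.286ms @ 51/7 + 189.076ms (3/7)
10. 3403.361ms @ 54/7 + 189.076ms (3/7)
11. 3592.437ms @ 57/7 + 189.076ms (3/7)
12. 3781.513ms @ 60/7 + 189.076ms (3/7)

note 5 onset = 9/2b = 1985.294ms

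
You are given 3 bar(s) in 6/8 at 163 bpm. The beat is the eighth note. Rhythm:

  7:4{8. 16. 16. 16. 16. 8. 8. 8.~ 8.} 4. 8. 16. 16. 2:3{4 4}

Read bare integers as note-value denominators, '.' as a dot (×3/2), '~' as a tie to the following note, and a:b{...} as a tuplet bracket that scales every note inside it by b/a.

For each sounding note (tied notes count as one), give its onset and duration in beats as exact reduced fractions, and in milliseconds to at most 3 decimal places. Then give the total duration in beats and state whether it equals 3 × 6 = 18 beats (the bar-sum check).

1) 0.0ms=0b +315.513ms=6/7b
2) 315.513ms=6/7b +157.756ms=3/7b
3) 473.269ms=9/7b +157.756ms=3/7b
4) 631.025ms=12/7b +157.756ms=3/7b
5) 788.782ms=15/7b +157.756ms=3/7b
6) 946.538ms=18/7b +315.513ms=6/7b
7) 1262.051ms=24/7b +315.513ms=6/7b
8) 1577.564ms=30/7b +631.025ms=12/7b
9) 2208.589ms=6b +1104.294ms=3b
10) 3312.883ms=9b +552.147ms=3/2b
11) 3865.031ms=21/2b +276.074ms=3/4b
12) 4141.104ms=45/4b +276.074ms=3/4b
13) 4417.178ms=12b +1104.294ms=3b
14) 5521.472ms=15b +1104.294ms=3b
Σ=18b of 18 (163bpm 6/8) — PASS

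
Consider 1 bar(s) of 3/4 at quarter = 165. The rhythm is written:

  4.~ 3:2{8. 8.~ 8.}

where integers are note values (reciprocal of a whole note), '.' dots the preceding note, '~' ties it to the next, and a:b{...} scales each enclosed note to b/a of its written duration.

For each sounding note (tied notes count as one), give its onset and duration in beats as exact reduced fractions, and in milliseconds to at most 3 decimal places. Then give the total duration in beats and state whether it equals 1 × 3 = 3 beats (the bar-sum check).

1) 0.0ms=0b +727.273ms=2b
2) 727.273ms=2b +363.636ms=1b
Σ=3b of 3 (165bpm 3/4) — PASS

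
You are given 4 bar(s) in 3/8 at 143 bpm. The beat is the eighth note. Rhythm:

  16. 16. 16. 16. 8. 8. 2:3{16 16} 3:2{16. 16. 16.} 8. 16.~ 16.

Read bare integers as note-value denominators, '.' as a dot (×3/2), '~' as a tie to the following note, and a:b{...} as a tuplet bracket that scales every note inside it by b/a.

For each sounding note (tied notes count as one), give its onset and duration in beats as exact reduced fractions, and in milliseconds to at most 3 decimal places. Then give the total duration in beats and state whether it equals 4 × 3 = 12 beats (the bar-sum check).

1) 0.0ms=0b +314.685ms=3/4b
2) 314.685ms=3/4b +314.685ms=3/4b
3) 629.371ms=3/2b +314.685ms=3/4b
4) 944.056ms=9/4b +314.685ms=3/4b
5) 1258.741ms=3b +629.371ms=3/2b
6) 1888.112ms=9/2b +629.371ms=3/2b
7) 2517.483ms=6b +314.685ms=3/4b
8) 2832.168ms=27/4b +314.685ms=3/4b
9) 3146.853ms=15/2b +209.79ms=1/2b
10) 3356.643ms=8b +209.79ms=1/2b
11) 3566.434ms=17/2b +209.79ms=1/2b
12) 3776.224ms=9b +629.371ms=3/2b
13) 4405.594ms=21/2b +629.371ms=3/2b
Σ=12b of 12 (143bpm 3/8) — PASS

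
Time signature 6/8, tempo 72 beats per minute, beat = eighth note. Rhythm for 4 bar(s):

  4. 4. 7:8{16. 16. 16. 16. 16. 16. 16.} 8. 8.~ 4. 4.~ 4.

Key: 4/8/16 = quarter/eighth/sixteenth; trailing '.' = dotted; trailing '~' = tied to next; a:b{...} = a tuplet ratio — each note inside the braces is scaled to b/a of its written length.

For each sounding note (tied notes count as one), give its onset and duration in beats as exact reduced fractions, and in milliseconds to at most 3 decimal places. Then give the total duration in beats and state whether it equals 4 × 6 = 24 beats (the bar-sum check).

1) 0.0ms=0b +2500.0ms=3b
2) 2500.0ms=3b +2500.0ms=3b
3) 5000.0ms=6b +714.286ms=6/7b
4) 5714.286ms=48/7b +714.286ms=6/7b
5) 6428.571ms=54/7b +714.286ms=6/7b
6) 7142.857ms=60/7b +714.286ms=6/7b
7) 7857.143ms=66/7b +714.286ms=6/7b
8) 8571.429ms=72/7b +714.286ms=6/7b
9) 9285.714ms=78/7b +714.286ms=6/7b
10) 10000.0ms=12b +1250.0ms=3/2b
11) 11250.0ms=27/2b +3750.0ms=9/2b
12) 15000.0ms=18b +5000.0ms=6b
Σ=24b of 24 (72bpm 6/8) — PASS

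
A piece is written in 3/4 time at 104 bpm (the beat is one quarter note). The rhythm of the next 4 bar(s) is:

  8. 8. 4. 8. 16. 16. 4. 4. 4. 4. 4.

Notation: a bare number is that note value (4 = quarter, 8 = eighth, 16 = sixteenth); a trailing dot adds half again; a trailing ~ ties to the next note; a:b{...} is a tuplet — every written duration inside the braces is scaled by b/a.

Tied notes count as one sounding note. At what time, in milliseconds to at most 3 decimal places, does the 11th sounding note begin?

note 11 onset = 21/2b = 6057.692ms

1. 0.0ms @ 0 + 432.692ms (3/4)
2. 432.692ms @ 3/4 + 432.692ms (3/4)
3. 865.385ms @ 3/2 + 865.385ms (3/2)
4. 1730.769ms @ 3 + 432.692ms (3/4)
5. 2163.462ms @ 15/4 + 216.346ms (3/8)
6. 2379.808ms @ 33/8 + 216.346ms (3/8)
7. 2596.154ms @ 9/2 + 865.385ms (3/2)
8. 3461.538ms @ 6 + 865.385ms (3/2)
9. 4326.923ms @ 15/2 + 865.385ms (3/2)
10. 5192.308ms @ 9 + 865.385ms (3/2)
11. 6057.692ms @ 21/2 + 865.385ms (3/2)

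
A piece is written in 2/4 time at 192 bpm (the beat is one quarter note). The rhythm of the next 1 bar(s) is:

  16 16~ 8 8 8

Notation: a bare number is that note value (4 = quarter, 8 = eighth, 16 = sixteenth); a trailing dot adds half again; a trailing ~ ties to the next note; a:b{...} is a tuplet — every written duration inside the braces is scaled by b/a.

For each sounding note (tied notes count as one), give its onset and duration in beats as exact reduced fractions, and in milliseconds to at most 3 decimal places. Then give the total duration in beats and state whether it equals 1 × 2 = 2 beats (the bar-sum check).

1) 0.0ms=0b +78.125ms=1/4b
2) 78.125ms=1/4b +234.375ms=3/4b
3) 312.5ms=1b +156.25ms=1/2b
4) 468.75ms=3/2b +156.25ms=1/2b
Σ=2b of 2 (192bpm 2/4) — PASS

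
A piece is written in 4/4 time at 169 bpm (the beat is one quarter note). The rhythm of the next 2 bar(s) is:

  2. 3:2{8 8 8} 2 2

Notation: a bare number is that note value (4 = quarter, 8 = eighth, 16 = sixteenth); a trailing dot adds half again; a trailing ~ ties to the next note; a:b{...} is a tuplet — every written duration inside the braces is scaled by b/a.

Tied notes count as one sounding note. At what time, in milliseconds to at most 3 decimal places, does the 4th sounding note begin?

note 4 onset = 11/3b = 1301.775ms

1. 0.0ms @ 0 + 1065.089ms (3)
2. 1065.089ms @ 3 + 118.343ms (1/3)
3. 1183.432ms @ 10/3 + 118.343ms (1/3)
4. 1301.775ms @ 11/3 + 118.343ms (1/3)
5. 1420.118ms @ 4 + 710.059ms (2)
6. 2130.178ms @ 6 + 710.059ms (2)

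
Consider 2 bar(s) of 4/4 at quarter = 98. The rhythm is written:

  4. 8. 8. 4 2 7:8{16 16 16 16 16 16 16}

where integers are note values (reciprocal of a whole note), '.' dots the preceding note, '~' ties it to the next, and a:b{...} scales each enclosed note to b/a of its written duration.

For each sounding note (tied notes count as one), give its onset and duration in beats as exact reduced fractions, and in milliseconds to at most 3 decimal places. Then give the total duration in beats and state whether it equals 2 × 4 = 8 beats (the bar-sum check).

1) 0.0ms=0b +918.367ms=3/2b
2) 918.367ms=3/2b +459.184ms=3/4b
3) 1377.551ms=9/4b +459.184ms=3/4b
4) 1836.735ms=3b +612.245ms=1b
5) 2448.98ms=4b +1224.49ms=2b
6) 3673.469ms=6b +174.927ms=2/7b
7) 3848.397ms=44/7b +174.927ms=2/7b
8) 4023.324ms=46/7b +174.927ms=2/7b
9) 4198.251ms=48/7b +174.927ms=2/7b
10) 4373.178ms=50/7b +174.927ms=2/7b
11) 4548.105ms=52/7b +174.927ms=2/7b
12) 4723.032ms=54/7b +174.927ms=2/7b
Σ=8b of 8 (98bpm 4/4) — PASS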